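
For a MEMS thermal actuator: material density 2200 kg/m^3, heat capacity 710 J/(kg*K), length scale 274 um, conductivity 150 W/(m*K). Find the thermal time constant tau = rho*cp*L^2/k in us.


Step 1: Convert L to m: L = 274e-6 m
Step 2: L^2 = (274e-6)^2 = 7.5076e-08 m^2
Step 3: tau = 2200 * 710 * 7.5076e-08 / 150 = 7.8179141e-04 s
Step 4: Convert to microseconds (multiply by 1e6).
tau = 781.791 us


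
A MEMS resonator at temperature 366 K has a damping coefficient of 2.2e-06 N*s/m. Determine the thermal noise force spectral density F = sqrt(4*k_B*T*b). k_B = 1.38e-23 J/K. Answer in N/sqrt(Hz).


Step 1: Compute 4 * k_B * T * b
= 4 * 1.38e-23 * 366 * 2.2e-06
= 4.4447e-26 N^2/Hz
Step 2: F_noise = sqrt(4.4447e-26)
F_noise = 2.11e-13 N/sqrt(Hz)


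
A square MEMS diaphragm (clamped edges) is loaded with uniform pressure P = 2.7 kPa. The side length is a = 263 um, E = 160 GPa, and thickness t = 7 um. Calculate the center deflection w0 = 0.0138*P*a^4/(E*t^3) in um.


Step 1: Convert pressure to compatible units (E is in GPa, so P in GPa).
P = 2.7 kPa = 2.7e-6 GPa
Step 2: Compute numerator: 0.0138 * P * a^4.
a^4 = 263^4 = 4784350561
numerator = 0.0138 * 2.7e-6 * 4784350561 = 1.783e+02
Step 3: Compute denominator: E * t^3 = 160 * 7^3 = 54880
Step 4: w0 = numerator / denominator = 1.783e+02 / 54880 = 0.0032 um


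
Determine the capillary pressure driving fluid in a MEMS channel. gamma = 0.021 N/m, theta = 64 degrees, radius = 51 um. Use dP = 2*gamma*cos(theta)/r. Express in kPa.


Step 1: cos(64 deg) = 0.4384
Step 2: Convert r to m: r = 51e-6 m
Step 3: dP = 2 * 0.021 * 0.4384 / 51e-6 = 361.0 Pa
Step 4: Convert Pa to kPa (divide by 1000).
dP = 0.36 kPa


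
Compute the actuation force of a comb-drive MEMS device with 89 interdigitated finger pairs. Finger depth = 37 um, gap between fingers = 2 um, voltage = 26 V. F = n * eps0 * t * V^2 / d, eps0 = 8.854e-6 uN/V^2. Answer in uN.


Step 1: Parameters: n=89, eps0=8.854e-6 uN/V^2, t=37 um, V=26 V, d=2 um
Step 2: V^2 = 676
Step 3: F = 89 * 8.854e-6 * 37 * 676 / 2
F = 9.855 uN


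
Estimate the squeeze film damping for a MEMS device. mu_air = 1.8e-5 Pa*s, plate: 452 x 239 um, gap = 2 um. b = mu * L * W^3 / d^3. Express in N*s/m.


Step 1: Convert to SI.
L = 452e-6 m, W = 239e-6 m, d = 2e-6 m
Step 2: W^3 = (239e-6)^3 = 1.37e-11 m^3
Step 3: d^3 = (2e-6)^3 = 8.00e-18 m^3
Step 4: b = 1.8e-5 * 452e-6 * 1.37e-11 / 8.00e-18
b = 1.39e-02 N*s/m


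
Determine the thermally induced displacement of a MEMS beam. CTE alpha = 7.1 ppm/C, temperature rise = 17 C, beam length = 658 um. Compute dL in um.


Step 1: Convert CTE: alpha = 7.1 ppm/C = 7.1e-6 /C
Step 2: dL = 7.1e-6 * 17 * 658
dL = 0.0794 um


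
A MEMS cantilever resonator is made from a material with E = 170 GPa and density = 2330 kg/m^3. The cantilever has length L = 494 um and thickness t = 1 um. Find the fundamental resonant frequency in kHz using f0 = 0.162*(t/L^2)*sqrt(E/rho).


Step 1: Convert units to SI.
t_SI = 1e-6 m, L_SI = 494e-6 m
Step 2: Calculate sqrt(E/rho).
sqrt(170e9 / 2330) = 8541.74 m/s
Step 3: Compute f0.
f0 = 0.162 * 1e-6 / (494e-6)^2 * 8541.74 = 5670.3 Hz = 5.67 kHz


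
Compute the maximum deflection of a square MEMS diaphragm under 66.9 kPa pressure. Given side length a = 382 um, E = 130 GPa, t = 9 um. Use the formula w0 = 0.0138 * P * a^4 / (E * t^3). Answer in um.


Step 1: Convert pressure to compatible units (E is in GPa, so P in GPa).
P = 66.9 kPa = 66.9e-6 GPa
Step 2: Compute numerator: 0.0138 * P * a^4.
a^4 = 382^4 = 21293813776
numerator = 0.0138 * 66.9e-6 * 21293813776 = 1.96589e+04
Step 3: Compute denominator: E * t^3 = 130 * 9^3 = 94770
Step 4: w0 = numerator / denominator = 1.96589e+04 / 94770 = 0.2074 um


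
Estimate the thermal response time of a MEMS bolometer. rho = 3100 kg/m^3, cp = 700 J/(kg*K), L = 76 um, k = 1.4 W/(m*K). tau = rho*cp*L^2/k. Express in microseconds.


Step 1: Convert L to m: L = 76e-6 m
Step 2: L^2 = (76e-6)^2 = 5.776e-09 m^2
Step 3: tau = 3100 * 700 * 5.776e-09 / 1.4 = 8.9528e-03 s
Step 4: Convert to microseconds (multiply by 1e6).
tau = 8952.8 us


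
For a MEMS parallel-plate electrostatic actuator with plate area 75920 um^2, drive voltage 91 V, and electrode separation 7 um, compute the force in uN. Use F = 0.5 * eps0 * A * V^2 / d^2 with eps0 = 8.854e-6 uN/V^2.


Step 1: Identify parameters.
eps0 = 8.854e-6 uN/V^2, A = 75920 um^2, V = 91 V, d = 7 um
Step 2: Compute V^2 = 91^2 = 8281
Step 3: Compute d^2 = 7^2 = 49
Step 4: F = 0.5 * 8.854e-6 * 75920 * 8281 / 49
F = 56.801 uN


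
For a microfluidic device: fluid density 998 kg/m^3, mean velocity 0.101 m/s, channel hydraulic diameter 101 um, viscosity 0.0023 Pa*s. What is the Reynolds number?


Step 1: Convert Dh to meters: Dh = 101e-6 m
Step 2: Re = rho * v * Dh / mu
Re = 998 * 0.101 * 101e-6 / 0.0023
Re = 4.426


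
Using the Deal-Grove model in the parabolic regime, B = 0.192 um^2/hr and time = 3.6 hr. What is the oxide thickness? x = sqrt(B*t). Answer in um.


Step 1: Compute B*t = 0.192 * 3.6 = 0.6912
Step 2: x = sqrt(0.6912)
x = 0.831 um


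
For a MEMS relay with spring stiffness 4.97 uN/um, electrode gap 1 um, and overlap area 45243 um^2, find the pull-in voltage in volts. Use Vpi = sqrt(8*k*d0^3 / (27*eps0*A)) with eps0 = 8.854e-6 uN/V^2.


Step 1: Compute numerator: 8 * k * d0^3 = 8 * 4.97 * 1^3 = 39.76
Step 2: Compute denominator: 27 * eps0 * A = 27 * 8.854e-6 * 45243 = 10.815701
Step 3: Vpi = sqrt(39.76 / 10.815701)
Vpi = 1.92 V


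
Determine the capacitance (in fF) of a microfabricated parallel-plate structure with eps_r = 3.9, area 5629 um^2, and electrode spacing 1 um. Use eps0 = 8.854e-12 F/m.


Step 1: Convert area to m^2: A = 5629e-12 m^2
Step 2: Convert gap to m: d = 1e-6 m
Step 3: C = eps0 * eps_r * A / d
C = 8.854e-12 * 3.9 * 5629e-12 / 1e-6
Step 4: Convert to fF (multiply by 1e15).
C = 194.37 fF


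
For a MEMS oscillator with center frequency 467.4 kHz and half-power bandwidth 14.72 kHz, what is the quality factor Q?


Step 1: Q = f0 / bandwidth
Step 2: Q = 467.4 / 14.72
Q = 31.8


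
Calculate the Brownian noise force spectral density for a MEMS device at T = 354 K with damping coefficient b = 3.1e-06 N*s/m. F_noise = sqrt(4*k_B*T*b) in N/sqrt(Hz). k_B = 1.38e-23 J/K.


Step 1: Compute 4 * k_B * T * b
= 4 * 1.38e-23 * 354 * 3.1e-06
= 6.0576e-26 N^2/Hz
Step 2: F_noise = sqrt(6.0576e-26)
F_noise = 2.46e-13 N/sqrt(Hz)


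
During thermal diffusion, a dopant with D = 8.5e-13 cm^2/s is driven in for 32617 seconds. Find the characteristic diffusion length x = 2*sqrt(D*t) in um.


Step 1: Compute D*t = 8.5e-13 * 32617 = 2.772445e-08 cm^2
Step 2: sqrt(D*t) = 1.6651e-04 cm
Step 3: x = 2 * 1.6651e-04 cm = 3.3302e-04 cm
Step 4: Convert to um (1 cm = 1e4 um): x = 3.33 um


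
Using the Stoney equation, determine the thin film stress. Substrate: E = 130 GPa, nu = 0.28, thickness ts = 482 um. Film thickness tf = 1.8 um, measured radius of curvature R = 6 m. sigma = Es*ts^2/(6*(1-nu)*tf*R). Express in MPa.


Step 1: Compute numerator: Es * ts^2 = 130 * 482^2 = 30202120 (GPa*um^2)
Step 2: Compute denominator (R in um): 6*(1-nu)*tf*R = 6*0.72*1.8*6e6 = 46656000.0 (um^2)
Step 3: sigma (GPa) = 30202120 / 46656000.0 = 6.47336e-01 GPa
Step 4: Convert to MPa (x1000): sigma = 647.3 MPa


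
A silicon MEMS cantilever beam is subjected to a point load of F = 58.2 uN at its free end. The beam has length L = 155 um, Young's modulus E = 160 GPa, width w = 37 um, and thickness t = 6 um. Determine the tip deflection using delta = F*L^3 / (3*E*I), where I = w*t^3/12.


Step 1: Calculate the second moment of area.
I = w * t^3 / 12 = 37 * 6^3 / 12 = 666.0 um^4
Step 2: Convert E to consistent units (1 GPa = 1000 uN/um^2).
E = 160 GPa = 160000 uN/um^2
Step 3: Calculate tip deflection.
delta = F * L^3 / (3 * E * I)
delta = 58.2 * 155^3 / (3 * 160000 * 666.0)
delta = 0.678 um


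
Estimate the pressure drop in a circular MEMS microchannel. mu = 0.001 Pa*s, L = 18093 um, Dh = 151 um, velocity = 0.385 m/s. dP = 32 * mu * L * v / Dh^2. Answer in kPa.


Step 1: Convert to SI: L = 18093e-6 m, Dh = 151e-6 m
Step 2: dP = 32 * 0.001 * 18093e-6 * 0.385 / (151e-6)^2
Step 3: dP = 9776.14 Pa
Step 4: Convert to kPa: dP = 9.78 kPa


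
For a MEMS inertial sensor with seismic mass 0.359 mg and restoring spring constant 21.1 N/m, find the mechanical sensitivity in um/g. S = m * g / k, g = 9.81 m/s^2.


Step 1: Convert mass: m = 0.359 mg = 3.59e-07 kg
Step 2: S = m * g / k = 3.59e-07 * 9.81 / 21.1
Step 3: S = 1.67e-07 m/g
Step 4: Convert to um/g: S = 0.167 um/g


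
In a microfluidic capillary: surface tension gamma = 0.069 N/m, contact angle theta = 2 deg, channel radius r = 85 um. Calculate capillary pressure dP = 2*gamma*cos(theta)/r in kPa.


Step 1: cos(2 deg) = 0.9994
Step 2: Convert r to m: r = 85e-6 m
Step 3: dP = 2 * 0.069 * 0.9994 / 85e-6 = 1622.6 Pa
Step 4: Convert Pa to kPa (divide by 1000).
dP = 1.62 kPa


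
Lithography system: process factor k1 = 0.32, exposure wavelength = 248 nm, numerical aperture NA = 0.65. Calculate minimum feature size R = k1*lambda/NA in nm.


Step 1: Identify values: k1 = 0.32, lambda = 248 nm, NA = 0.65
Step 2: R = k1 * lambda / NA
R = 0.32 * 248 / 0.65
R = 122.1 nm


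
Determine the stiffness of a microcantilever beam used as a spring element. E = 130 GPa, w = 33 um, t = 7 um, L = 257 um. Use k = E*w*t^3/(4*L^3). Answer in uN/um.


Step 1: Convert E to consistent units (1 GPa = 1000 uN/um^2).
E = 130 GPa = 130000 uN/um^2
Step 2: Compute t^3 = 7^3 = 343
Step 3: Compute L^3 = 257^3 = 16974593
Step 4: k = 130000 * 33 * 343 / (4 * 16974593)
k = 21.6717 uN/um


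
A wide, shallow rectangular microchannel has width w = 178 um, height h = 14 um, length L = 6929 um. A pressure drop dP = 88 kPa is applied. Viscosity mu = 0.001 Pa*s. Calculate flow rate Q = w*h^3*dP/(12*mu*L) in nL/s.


Step 1: Convert all dimensions to SI (meters).
w = 178e-6 m, h = 14e-6 m, L = 6929e-6 m, dP = 88e3 Pa
Step 2: Q = w * h^3 * dP / (12 * mu * L)
Q = 178e-6 * (14e-6)^3 * 88e3 / (12 * 0.001 * 6929e-6) = 5.1693385e-10 m^3/s
Step 3: Convert Q from m^3/s to nL/s (1 m^3 = 1e12 nL, so multiply by 1e12).
Q = 516.934 nL/s


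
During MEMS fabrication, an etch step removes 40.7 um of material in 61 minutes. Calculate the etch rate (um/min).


Step 1: Etch rate = depth / time
Step 2: rate = 40.7 / 61
rate = 0.667 um/min


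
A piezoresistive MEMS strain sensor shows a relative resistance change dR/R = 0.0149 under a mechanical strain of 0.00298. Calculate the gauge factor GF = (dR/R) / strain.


Step 1: Identify values.
dR/R = 0.0149, strain = 0.00298
Step 2: GF = (dR/R) / strain = 0.0149 / 0.00298
GF = 5.0


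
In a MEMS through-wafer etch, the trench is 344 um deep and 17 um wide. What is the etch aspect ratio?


Step 1: AR = depth / width
Step 2: AR = 344 / 17
AR = 20.2


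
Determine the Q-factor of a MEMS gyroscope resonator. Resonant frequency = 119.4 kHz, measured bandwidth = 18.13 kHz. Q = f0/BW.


Step 1: Q = f0 / bandwidth
Step 2: Q = 119.4 / 18.13
Q = 6.6


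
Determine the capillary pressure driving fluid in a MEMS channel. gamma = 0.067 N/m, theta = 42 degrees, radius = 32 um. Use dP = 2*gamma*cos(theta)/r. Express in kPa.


Step 1: cos(42 deg) = 0.7431
Step 2: Convert r to m: r = 32e-6 m
Step 3: dP = 2 * 0.067 * 0.7431 / 32e-6 = 3111.7 Pa
Step 4: Convert Pa to kPa (divide by 1000).
dP = 3.11 kPa


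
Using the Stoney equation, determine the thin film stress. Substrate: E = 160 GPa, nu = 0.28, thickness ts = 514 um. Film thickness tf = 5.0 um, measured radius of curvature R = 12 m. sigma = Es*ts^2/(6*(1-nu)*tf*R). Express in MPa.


Step 1: Compute numerator: Es * ts^2 = 160 * 514^2 = 42271360 (GPa*um^2)
Step 2: Compute denominator (R in um): 6*(1-nu)*tf*R = 6*0.72*5.0*12e6 = 259200000.0 (um^2)
Step 3: sigma (GPa) = 42271360 / 259200000.0 = 1.63084e-01 GPa
Step 4: Convert to MPa (x1000): sigma = 163.1 MPa


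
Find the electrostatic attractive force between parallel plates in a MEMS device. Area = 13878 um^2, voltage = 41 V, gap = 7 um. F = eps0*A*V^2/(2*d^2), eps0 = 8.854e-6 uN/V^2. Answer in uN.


Step 1: Identify parameters.
eps0 = 8.854e-6 uN/V^2, A = 13878 um^2, V = 41 V, d = 7 um
Step 2: Compute V^2 = 41^2 = 1681
Step 3: Compute d^2 = 7^2 = 49
Step 4: F = 0.5 * 8.854e-6 * 13878 * 1681 / 49
F = 2.108 uN


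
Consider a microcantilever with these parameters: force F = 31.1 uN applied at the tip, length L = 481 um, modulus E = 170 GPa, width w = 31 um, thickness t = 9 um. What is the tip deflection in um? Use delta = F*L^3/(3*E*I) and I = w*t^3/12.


Step 1: Calculate the second moment of area.
I = w * t^3 / 12 = 31 * 9^3 / 12 = 1883.25 um^4
Step 2: Convert E to consistent units (1 GPa = 1000 uN/um^2).
E = 170 GPa = 170000 uN/um^2
Step 3: Calculate tip deflection.
delta = F * L^3 / (3 * E * I)
delta = 31.1 * 481^3 / (3 * 170000 * 1883.25)
delta = 3.6034 um


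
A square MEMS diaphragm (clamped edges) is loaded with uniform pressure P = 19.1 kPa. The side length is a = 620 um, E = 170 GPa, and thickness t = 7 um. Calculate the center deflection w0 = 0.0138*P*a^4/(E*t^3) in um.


Step 1: Convert pressure to compatible units (E is in GPa, so P in GPa).
P = 19.1 kPa = 19.1e-6 GPa
Step 2: Compute numerator: 0.0138 * P * a^4.
a^4 = 620^4 = 147763360000
numerator = 0.0138 * 19.1e-6 * 147763360000 = 3.89475e+04
Step 3: Compute denominator: E * t^3 = 170 * 7^3 = 58310
Step 4: w0 = numerator / denominator = 3.89475e+04 / 58310 = 0.6679 um


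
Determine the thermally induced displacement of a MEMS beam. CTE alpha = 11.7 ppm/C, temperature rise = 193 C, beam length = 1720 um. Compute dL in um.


Step 1: Convert CTE: alpha = 11.7 ppm/C = 11.7e-6 /C
Step 2: dL = 11.7e-6 * 193 * 1720
dL = 3.8839 um


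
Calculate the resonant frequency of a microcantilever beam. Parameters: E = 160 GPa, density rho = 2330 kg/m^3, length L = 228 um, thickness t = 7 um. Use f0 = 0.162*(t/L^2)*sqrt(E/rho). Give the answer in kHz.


Step 1: Convert units to SI.
t_SI = 7e-6 m, L_SI = 228e-6 m
Step 2: Calculate sqrt(E/rho).
sqrt(160e9 / 2330) = 8286.71 m/s
Step 3: Compute f0.
f0 = 0.162 * 7e-6 / (228e-6)^2 * 8286.71 = 180769.6 Hz = 180.77 kHz


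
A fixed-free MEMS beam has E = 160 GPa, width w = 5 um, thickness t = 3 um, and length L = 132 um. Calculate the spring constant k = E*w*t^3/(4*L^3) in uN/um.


Step 1: Convert E to consistent units (1 GPa = 1000 uN/um^2).
E = 160 GPa = 160000 uN/um^2
Step 2: Compute t^3 = 3^3 = 27
Step 3: Compute L^3 = 132^3 = 2299968
Step 4: k = 160000 * 5 * 27 / (4 * 2299968)
k = 2.3479 uN/um


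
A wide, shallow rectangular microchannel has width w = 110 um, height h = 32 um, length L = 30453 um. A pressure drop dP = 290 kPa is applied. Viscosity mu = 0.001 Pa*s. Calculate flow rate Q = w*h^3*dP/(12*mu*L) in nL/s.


Step 1: Convert all dimensions to SI (meters).
w = 110e-6 m, h = 32e-6 m, L = 30453e-6 m, dP = 290e3 Pa
Step 2: Q = w * h^3 * dP / (12 * mu * L)
Q = 110e-6 * (32e-6)^3 * 290e3 / (12 * 0.001 * 30453e-6) = 2.8604166e-09 m^3/s
Step 3: Convert Q from m^3/s to nL/s (1 m^3 = 1e12 nL, so multiply by 1e12).
Q = 2860.417 nL/s


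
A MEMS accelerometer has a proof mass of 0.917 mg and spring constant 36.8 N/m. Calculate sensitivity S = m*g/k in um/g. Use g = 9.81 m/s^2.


Step 1: Convert mass: m = 0.917 mg = 9.17e-07 kg
Step 2: S = m * g / k = 9.17e-07 * 9.81 / 36.8
Step 3: S = 2.44e-07 m/g
Step 4: Convert to um/g: S = 0.244 um/g


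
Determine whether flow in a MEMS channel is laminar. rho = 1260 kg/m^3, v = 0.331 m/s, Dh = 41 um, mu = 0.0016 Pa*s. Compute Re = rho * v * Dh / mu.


Step 1: Convert Dh to meters: Dh = 41e-6 m
Step 2: Re = rho * v * Dh / mu
Re = 1260 * 0.331 * 41e-6 / 0.0016
Re = 10.687
Since Re = 10.687 is below ~2300, the flow is laminar.


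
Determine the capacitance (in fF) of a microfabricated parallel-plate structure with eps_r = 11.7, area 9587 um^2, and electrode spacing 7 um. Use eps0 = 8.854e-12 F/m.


Step 1: Convert area to m^2: A = 9587e-12 m^2
Step 2: Convert gap to m: d = 7e-6 m
Step 3: C = eps0 * eps_r * A / d
C = 8.854e-12 * 11.7 * 9587e-12 / 7e-6
Step 4: Convert to fF (multiply by 1e15).
C = 141.88 fF


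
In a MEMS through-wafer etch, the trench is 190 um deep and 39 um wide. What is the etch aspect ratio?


Step 1: AR = depth / width
Step 2: AR = 190 / 39
AR = 4.9


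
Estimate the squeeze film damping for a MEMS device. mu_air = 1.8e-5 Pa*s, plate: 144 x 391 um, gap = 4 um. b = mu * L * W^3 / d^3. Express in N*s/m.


Step 1: Convert to SI.
L = 144e-6 m, W = 391e-6 m, d = 4e-6 m
Step 2: W^3 = (391e-6)^3 = 5.98e-11 m^3
Step 3: d^3 = (4e-6)^3 = 6.40e-17 m^3
Step 4: b = 1.8e-5 * 144e-6 * 5.98e-11 / 6.40e-17
b = 2.42e-03 N*s/m


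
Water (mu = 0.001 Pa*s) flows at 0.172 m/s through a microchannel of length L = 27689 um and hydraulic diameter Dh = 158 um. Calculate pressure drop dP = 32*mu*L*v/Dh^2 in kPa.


Step 1: Convert to SI: L = 27689e-6 m, Dh = 158e-6 m
Step 2: dP = 32 * 0.001 * 27689e-6 * 0.172 / (158e-6)^2
Step 3: dP = 6104.80 Pa
Step 4: Convert to kPa: dP = 6.1 kPa


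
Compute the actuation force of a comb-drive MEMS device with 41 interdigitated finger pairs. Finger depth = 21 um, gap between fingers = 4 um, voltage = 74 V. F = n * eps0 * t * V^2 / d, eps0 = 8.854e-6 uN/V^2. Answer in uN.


Step 1: Parameters: n=41, eps0=8.854e-6 uN/V^2, t=21 um, V=74 V, d=4 um
Step 2: V^2 = 5476
Step 3: F = 41 * 8.854e-6 * 21 * 5476 / 4
F = 10.436 uN


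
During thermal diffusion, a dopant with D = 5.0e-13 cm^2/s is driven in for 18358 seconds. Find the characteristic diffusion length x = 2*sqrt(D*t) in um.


Step 1: Compute D*t = 5.0e-13 * 18358 = 9.179e-09 cm^2
Step 2: sqrt(D*t) = 9.58071e-05 cm
Step 3: x = 2 * 9.58071e-05 cm = 1.916142e-04 cm
Step 4: Convert to um (1 cm = 1e4 um): x = 1.916 um


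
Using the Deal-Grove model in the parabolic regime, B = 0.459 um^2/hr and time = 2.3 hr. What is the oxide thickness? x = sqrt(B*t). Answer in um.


Step 1: Compute B*t = 0.459 * 2.3 = 1.0557
Step 2: x = sqrt(1.0557)
x = 1.027 um


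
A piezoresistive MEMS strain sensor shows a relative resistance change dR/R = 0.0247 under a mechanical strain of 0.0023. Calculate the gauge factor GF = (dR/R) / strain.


Step 1: Identify values.
dR/R = 0.0247, strain = 0.0023
Step 2: GF = (dR/R) / strain = 0.0247 / 0.0023
GF = 10.7


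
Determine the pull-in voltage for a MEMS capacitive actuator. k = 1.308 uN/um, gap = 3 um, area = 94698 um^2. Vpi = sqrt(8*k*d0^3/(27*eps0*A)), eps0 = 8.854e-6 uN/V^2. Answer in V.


Step 1: Compute numerator: 8 * k * d0^3 = 8 * 1.308 * 3^3 = 282.528
Step 2: Compute denominator: 27 * eps0 * A = 27 * 8.854e-6 * 94698 = 22.638314
Step 3: Vpi = sqrt(282.528 / 22.638314)
Vpi = 3.53 V


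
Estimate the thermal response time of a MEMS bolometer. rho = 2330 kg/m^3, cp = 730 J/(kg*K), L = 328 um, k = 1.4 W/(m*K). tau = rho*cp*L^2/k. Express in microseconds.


Step 1: Convert L to m: L = 328e-6 m
Step 2: L^2 = (328e-6)^2 = 1.07584e-07 m^2
Step 3: tau = 2330 * 730 * 1.07584e-07 / 1.4 = 1.3070687543e-01 s
Step 4: Convert to microseconds (multiply by 1e6).
tau = 130706.875 us


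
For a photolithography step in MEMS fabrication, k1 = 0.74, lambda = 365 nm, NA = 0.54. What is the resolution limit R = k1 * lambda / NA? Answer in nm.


Step 1: Identify values: k1 = 0.74, lambda = 365 nm, NA = 0.54
Step 2: R = k1 * lambda / NA
R = 0.74 * 365 / 0.54
R = 500.2 nm


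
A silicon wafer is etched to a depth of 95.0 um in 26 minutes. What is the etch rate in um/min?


Step 1: Etch rate = depth / time
Step 2: rate = 95.0 / 26
rate = 3.654 um/min


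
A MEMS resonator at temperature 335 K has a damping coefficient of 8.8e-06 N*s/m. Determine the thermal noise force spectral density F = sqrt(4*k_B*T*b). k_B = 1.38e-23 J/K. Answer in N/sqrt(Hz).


Step 1: Compute 4 * k_B * T * b
= 4 * 1.38e-23 * 335 * 8.8e-06
= 1.6273e-25 N^2/Hz
Step 2: F_noise = sqrt(1.6273e-25)
F_noise = 4.03e-13 N/sqrt(Hz)


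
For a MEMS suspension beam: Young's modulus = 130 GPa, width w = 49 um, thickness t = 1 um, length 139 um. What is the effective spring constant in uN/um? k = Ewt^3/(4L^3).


Step 1: Convert E to consistent units (1 GPa = 1000 uN/um^2).
E = 130 GPa = 130000 uN/um^2
Step 2: Compute t^3 = 1^3 = 1
Step 3: Compute L^3 = 139^3 = 2685619
Step 4: k = 130000 * 49 * 1 / (4 * 2685619)
k = 0.593 uN/um


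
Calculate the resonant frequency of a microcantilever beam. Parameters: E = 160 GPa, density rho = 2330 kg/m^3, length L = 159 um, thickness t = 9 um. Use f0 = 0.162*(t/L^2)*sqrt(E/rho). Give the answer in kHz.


Step 1: Convert units to SI.
t_SI = 9e-6 m, L_SI = 159e-6 m
Step 2: Calculate sqrt(E/rho).
sqrt(160e9 / 2330) = 8286.71 m/s
Step 3: Compute f0.
f0 = 0.162 * 9e-6 / (159e-6)^2 * 8286.71 = 477909.2 Hz = 477.91 kHz


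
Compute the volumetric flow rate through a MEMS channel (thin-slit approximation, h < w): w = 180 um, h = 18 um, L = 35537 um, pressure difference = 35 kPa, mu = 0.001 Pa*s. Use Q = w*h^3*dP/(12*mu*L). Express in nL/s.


Step 1: Convert all dimensions to SI (meters).
w = 180e-6 m, h = 18e-6 m, L = 35537e-6 m, dP = 35e3 Pa
Step 2: Q = w * h^3 * dP / (12 * mu * L)
Q = 180e-6 * (18e-6)^3 * 35e3 / (12 * 0.001 * 35537e-6) = 8.615809e-11 m^3/s
Step 3: Convert Q from m^3/s to nL/s (1 m^3 = 1e12 nL, so multiply by 1e12).
Q = 86.158 nL/s


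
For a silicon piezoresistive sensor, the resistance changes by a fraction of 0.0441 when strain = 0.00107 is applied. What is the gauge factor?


Step 1: Identify values.
dR/R = 0.0441, strain = 0.00107
Step 2: GF = (dR/R) / strain = 0.0441 / 0.00107
GF = 41.2


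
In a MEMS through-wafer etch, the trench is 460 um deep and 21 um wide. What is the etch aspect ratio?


Step 1: AR = depth / width
Step 2: AR = 460 / 21
AR = 21.9


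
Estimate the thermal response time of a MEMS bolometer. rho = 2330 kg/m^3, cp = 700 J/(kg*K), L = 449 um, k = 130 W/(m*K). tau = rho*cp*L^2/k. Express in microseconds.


Step 1: Convert L to m: L = 449e-6 m
Step 2: L^2 = (449e-6)^2 = 2.01601e-07 m^2
Step 3: tau = 2330 * 700 * 2.01601e-07 / 130 = 2.52931716e-03 s
Step 4: Convert to microseconds (multiply by 1e6).
tau = 2529.317 us


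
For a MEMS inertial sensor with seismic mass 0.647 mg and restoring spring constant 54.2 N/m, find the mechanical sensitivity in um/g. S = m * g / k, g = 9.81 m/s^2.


Step 1: Convert mass: m = 0.647 mg = 6.47e-07 kg
Step 2: S = m * g / k = 6.47e-07 * 9.81 / 54.2
Step 3: S = 1.17e-07 m/g
Step 4: Convert to um/g: S = 0.117 um/g


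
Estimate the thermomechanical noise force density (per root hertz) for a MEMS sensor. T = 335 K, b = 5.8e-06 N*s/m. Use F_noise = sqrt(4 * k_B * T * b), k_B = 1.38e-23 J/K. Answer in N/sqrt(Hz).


Step 1: Compute 4 * k_B * T * b
= 4 * 1.38e-23 * 335 * 5.8e-06
= 1.0725e-25 N^2/Hz
Step 2: F_noise = sqrt(1.0725e-25)
F_noise = 3.27e-13 N/sqrt(Hz)


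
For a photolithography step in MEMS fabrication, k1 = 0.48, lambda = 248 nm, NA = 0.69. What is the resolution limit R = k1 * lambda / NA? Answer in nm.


Step 1: Identify values: k1 = 0.48, lambda = 248 nm, NA = 0.69
Step 2: R = k1 * lambda / NA
R = 0.48 * 248 / 0.69
R = 172.5 nm


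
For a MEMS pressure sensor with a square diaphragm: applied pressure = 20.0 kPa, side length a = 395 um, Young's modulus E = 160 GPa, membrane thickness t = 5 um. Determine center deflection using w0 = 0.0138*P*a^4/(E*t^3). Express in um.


Step 1: Convert pressure to compatible units (E is in GPa, so P in GPa).
P = 20.0 kPa = 20.0e-6 GPa
Step 2: Compute numerator: 0.0138 * P * a^4.
a^4 = 395^4 = 24343800625
numerator = 0.0138 * 20.0e-6 * 24343800625 = 6.71889e+03
Step 3: Compute denominator: E * t^3 = 160 * 5^3 = 20000
Step 4: w0 = numerator / denominator = 6.71889e+03 / 20000 = 0.3359 um


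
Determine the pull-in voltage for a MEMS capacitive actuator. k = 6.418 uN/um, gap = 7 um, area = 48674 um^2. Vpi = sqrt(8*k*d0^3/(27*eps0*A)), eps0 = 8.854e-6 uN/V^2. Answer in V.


Step 1: Compute numerator: 8 * k * d0^3 = 8 * 6.418 * 7^3 = 17610.992
Step 2: Compute denominator: 27 * eps0 * A = 27 * 8.854e-6 * 48674 = 11.635909
Step 3: Vpi = sqrt(17610.992 / 11.635909)
Vpi = 38.9 V


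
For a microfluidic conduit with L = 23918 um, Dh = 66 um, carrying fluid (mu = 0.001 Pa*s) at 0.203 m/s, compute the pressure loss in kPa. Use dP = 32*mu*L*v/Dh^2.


Step 1: Convert to SI: L = 23918e-6 m, Dh = 66e-6 m
Step 2: dP = 32 * 0.001 * 23918e-6 * 0.203 / (66e-6)^2
Step 3: dP = 35668.35 Pa
Step 4: Convert to kPa: dP = 35.67 kPa


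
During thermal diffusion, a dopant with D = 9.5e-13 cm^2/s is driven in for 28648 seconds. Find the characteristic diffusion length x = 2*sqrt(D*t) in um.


Step 1: Compute D*t = 9.5e-13 * 28648 = 2.72156e-08 cm^2
Step 2: sqrt(D*t) = 1.64972e-04 cm
Step 3: x = 2 * 1.64972e-04 cm = 3.29944e-04 cm
Step 4: Convert to um (1 cm = 1e4 um): x = 3.299 um


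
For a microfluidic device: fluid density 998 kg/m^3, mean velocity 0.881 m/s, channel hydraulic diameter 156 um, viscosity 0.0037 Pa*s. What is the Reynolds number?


Step 1: Convert Dh to meters: Dh = 156e-6 m
Step 2: Re = rho * v * Dh / mu
Re = 998 * 0.881 * 156e-6 / 0.0037
Re = 37.071


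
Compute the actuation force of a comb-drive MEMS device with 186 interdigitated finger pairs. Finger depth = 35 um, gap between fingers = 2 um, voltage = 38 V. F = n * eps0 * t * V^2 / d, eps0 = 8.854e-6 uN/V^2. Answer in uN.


Step 1: Parameters: n=186, eps0=8.854e-6 uN/V^2, t=35 um, V=38 V, d=2 um
Step 2: V^2 = 1444
Step 3: F = 186 * 8.854e-6 * 35 * 1444 / 2
F = 41.616 uN


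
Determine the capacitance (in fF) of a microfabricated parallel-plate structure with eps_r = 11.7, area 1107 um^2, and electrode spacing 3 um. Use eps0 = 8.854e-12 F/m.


Step 1: Convert area to m^2: A = 1107e-12 m^2
Step 2: Convert gap to m: d = 3e-6 m
Step 3: C = eps0 * eps_r * A / d
C = 8.854e-12 * 11.7 * 1107e-12 / 3e-6
Step 4: Convert to fF (multiply by 1e15).
C = 38.23 fF


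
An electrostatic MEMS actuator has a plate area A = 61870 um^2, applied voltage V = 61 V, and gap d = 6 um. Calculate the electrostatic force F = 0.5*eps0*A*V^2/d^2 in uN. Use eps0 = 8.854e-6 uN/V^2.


Step 1: Identify parameters.
eps0 = 8.854e-6 uN/V^2, A = 61870 um^2, V = 61 V, d = 6 um
Step 2: Compute V^2 = 61^2 = 3721
Step 3: Compute d^2 = 6^2 = 36
Step 4: F = 0.5 * 8.854e-6 * 61870 * 3721 / 36
F = 28.31 uN


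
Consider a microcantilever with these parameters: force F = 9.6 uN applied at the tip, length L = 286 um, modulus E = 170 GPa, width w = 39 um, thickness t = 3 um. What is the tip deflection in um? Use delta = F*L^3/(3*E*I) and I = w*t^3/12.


Step 1: Calculate the second moment of area.
I = w * t^3 / 12 = 39 * 3^3 / 12 = 87.75 um^4
Step 2: Convert E to consistent units (1 GPa = 1000 uN/um^2).
E = 170 GPa = 170000 uN/um^2
Step 3: Calculate tip deflection.
delta = F * L^3 / (3 * E * I)
delta = 9.6 * 286^3 / (3 * 170000 * 87.75)
delta = 5.0182 um


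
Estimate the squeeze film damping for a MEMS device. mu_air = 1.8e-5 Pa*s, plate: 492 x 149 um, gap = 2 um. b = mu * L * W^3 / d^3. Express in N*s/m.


Step 1: Convert to SI.
L = 492e-6 m, W = 149e-6 m, d = 2e-6 m
Step 2: W^3 = (149e-6)^3 = 3.31e-12 m^3
Step 3: d^3 = (2e-6)^3 = 8.00e-18 m^3
Step 4: b = 1.8e-5 * 492e-6 * 3.31e-12 / 8.00e-18
b = 3.66e-03 N*s/m


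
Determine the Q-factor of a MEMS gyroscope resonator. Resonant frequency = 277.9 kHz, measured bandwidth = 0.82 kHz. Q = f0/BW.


Step 1: Q = f0 / bandwidth
Step 2: Q = 277.9 / 0.82
Q = 338.9


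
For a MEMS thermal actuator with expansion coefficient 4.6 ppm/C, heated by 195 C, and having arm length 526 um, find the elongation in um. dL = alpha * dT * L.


Step 1: Convert CTE: alpha = 4.6 ppm/C = 4.6e-6 /C
Step 2: dL = 4.6e-6 * 195 * 526
dL = 0.4718 um


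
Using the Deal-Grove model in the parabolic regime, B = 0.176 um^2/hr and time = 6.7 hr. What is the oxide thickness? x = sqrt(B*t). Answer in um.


Step 1: Compute B*t = 0.176 * 6.7 = 1.1792
Step 2: x = sqrt(1.1792)
x = 1.086 um


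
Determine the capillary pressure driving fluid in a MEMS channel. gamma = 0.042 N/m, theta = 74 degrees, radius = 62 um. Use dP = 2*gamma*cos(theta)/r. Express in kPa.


Step 1: cos(74 deg) = 0.2756
Step 2: Convert r to m: r = 62e-6 m
Step 3: dP = 2 * 0.042 * 0.2756 / 62e-6 = 373.4 Pa
Step 4: Convert Pa to kPa (divide by 1000).
dP = 0.37 kPa


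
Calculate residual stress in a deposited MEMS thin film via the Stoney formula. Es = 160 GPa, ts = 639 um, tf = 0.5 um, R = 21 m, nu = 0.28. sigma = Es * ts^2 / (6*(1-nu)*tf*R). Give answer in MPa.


Step 1: Compute numerator: Es * ts^2 = 160 * 639^2 = 65331360 (GPa*um^2)
Step 2: Compute denominator (R in um): 6*(1-nu)*tf*R = 6*0.72*0.5*21e6 = 45360000.0 (um^2)
Step 3: sigma (GPa) = 65331360 / 45360000.0 = 1.440286e+00 GPa
Step 4: Convert to MPa (x1000): sigma = 1440.3 MPa


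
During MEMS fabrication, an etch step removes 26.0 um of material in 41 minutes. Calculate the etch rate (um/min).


Step 1: Etch rate = depth / time
Step 2: rate = 26.0 / 41
rate = 0.634 um/min


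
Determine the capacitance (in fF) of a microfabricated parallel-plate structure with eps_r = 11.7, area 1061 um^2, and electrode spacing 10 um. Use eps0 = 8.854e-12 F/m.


Step 1: Convert area to m^2: A = 1061e-12 m^2
Step 2: Convert gap to m: d = 10e-6 m
Step 3: C = eps0 * eps_r * A / d
C = 8.854e-12 * 11.7 * 1061e-12 / 10e-6
Step 4: Convert to fF (multiply by 1e15).
C = 10.99 fF


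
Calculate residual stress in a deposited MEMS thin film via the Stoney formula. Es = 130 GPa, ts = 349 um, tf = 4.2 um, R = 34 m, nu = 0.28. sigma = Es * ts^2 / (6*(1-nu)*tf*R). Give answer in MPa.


Step 1: Compute numerator: Es * ts^2 = 130 * 349^2 = 15834130 (GPa*um^2)
Step 2: Compute denominator (R in um): 6*(1-nu)*tf*R = 6*0.72*4.2*34e6 = 616896000.0 (um^2)
Step 3: sigma (GPa) = 15834130 / 616896000.0 = 2.5667e-02 GPa
Step 4: Convert to MPa (x1000): sigma = 25.7 MPa


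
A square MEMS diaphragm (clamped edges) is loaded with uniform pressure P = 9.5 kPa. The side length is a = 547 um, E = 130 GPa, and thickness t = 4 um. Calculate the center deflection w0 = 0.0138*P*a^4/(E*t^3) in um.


Step 1: Convert pressure to compatible units (E is in GPa, so P in GPa).
P = 9.5 kPa = 9.5e-6 GPa
Step 2: Compute numerator: 0.0138 * P * a^4.
a^4 = 547^4 = 89526025681
numerator = 0.0138 * 9.5e-6 * 89526025681 = 1.173686e+04
Step 3: Compute denominator: E * t^3 = 130 * 4^3 = 8320
Step 4: w0 = numerator / denominator = 1.173686e+04 / 8320 = 1.4107 um


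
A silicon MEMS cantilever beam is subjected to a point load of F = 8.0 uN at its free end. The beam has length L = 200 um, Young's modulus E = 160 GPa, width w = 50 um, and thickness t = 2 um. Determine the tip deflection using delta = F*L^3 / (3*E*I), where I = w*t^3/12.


Step 1: Calculate the second moment of area.
I = w * t^3 / 12 = 50 * 2^3 / 12 = 33.3333 um^4
Step 2: Convert E to consistent units (1 GPa = 1000 uN/um^2).
E = 160 GPa = 160000 uN/um^2
Step 3: Calculate tip deflection.
delta = F * L^3 / (3 * E * I)
delta = 8.0 * 200^3 / (3 * 160000 * 33.3333)
delta = 4.0 um


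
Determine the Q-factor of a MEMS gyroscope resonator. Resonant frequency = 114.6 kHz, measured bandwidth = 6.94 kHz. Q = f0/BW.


Step 1: Q = f0 / bandwidth
Step 2: Q = 114.6 / 6.94
Q = 16.5


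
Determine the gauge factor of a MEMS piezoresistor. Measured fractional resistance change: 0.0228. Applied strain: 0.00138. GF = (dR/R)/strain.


Step 1: Identify values.
dR/R = 0.0228, strain = 0.00138
Step 2: GF = (dR/R) / strain = 0.0228 / 0.00138
GF = 16.5


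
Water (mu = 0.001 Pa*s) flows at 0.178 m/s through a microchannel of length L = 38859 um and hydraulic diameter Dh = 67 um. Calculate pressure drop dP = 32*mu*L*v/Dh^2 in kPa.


Step 1: Convert to SI: L = 38859e-6 m, Dh = 67e-6 m
Step 2: dP = 32 * 0.001 * 38859e-6 * 0.178 / (67e-6)^2
Step 3: dP = 49307.39 Pa
Step 4: Convert to kPa: dP = 49.31 kPa


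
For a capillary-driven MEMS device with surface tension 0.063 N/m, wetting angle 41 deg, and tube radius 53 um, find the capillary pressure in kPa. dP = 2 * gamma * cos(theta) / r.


Step 1: cos(41 deg) = 0.7547
Step 2: Convert r to m: r = 53e-6 m
Step 3: dP = 2 * 0.063 * 0.7547 / 53e-6 = 1794.2 Pa
Step 4: Convert Pa to kPa (divide by 1000).
dP = 1.79 kPa


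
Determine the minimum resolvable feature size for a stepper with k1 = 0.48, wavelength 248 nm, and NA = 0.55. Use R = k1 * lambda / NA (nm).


Step 1: Identify values: k1 = 0.48, lambda = 248 nm, NA = 0.55
Step 2: R = k1 * lambda / NA
R = 0.48 * 248 / 0.55
R = 216.4 nm


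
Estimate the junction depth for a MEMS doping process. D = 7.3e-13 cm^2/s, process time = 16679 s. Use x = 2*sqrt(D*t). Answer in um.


Step 1: Compute D*t = 7.3e-13 * 16679 = 1.217567e-08 cm^2
Step 2: sqrt(D*t) = 1.10343e-04 cm
Step 3: x = 2 * 1.10343e-04 cm = 2.20686e-04 cm
Step 4: Convert to um (1 cm = 1e4 um): x = 2.207 um


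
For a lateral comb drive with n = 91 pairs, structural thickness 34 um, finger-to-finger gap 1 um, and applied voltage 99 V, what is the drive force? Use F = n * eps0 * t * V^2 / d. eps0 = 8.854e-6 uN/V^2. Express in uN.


Step 1: Parameters: n=91, eps0=8.854e-6 uN/V^2, t=34 um, V=99 V, d=1 um
Step 2: V^2 = 9801
Step 3: F = 91 * 8.854e-6 * 34 * 9801 / 1
F = 268.491 uN


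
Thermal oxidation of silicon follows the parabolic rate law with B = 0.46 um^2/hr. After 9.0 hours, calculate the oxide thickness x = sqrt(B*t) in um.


Step 1: Compute B*t = 0.46 * 9.0 = 4.14
Step 2: x = sqrt(4.14)
x = 2.035 um


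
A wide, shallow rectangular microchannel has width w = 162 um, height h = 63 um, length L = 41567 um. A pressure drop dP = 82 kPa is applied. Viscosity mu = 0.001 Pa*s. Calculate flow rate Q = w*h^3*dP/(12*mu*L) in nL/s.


Step 1: Convert all dimensions to SI (meters).
w = 162e-6 m, h = 63e-6 m, L = 41567e-6 m, dP = 82e3 Pa
Step 2: Q = w * h^3 * dP / (12 * mu * L)
Q = 162e-6 * (63e-6)^3 * 82e3 / (12 * 0.001 * 41567e-6) = 6.65917745e-09 m^3/s
Step 3: Convert Q from m^3/s to nL/s (1 m^3 = 1e12 nL, so multiply by 1e12).
Q = 6659.177 nL/s


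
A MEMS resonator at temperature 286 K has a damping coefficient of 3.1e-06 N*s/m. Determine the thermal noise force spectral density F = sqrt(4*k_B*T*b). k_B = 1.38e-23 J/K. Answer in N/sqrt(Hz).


Step 1: Compute 4 * k_B * T * b
= 4 * 1.38e-23 * 286 * 3.1e-06
= 4.8940e-26 N^2/Hz
Step 2: F_noise = sqrt(4.8940e-26)
F_noise = 2.21e-13 N/sqrt(Hz)


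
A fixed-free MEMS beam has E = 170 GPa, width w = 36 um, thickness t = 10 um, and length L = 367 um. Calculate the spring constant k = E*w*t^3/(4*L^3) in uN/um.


Step 1: Convert E to consistent units (1 GPa = 1000 uN/um^2).
E = 170 GPa = 170000 uN/um^2
Step 2: Compute t^3 = 10^3 = 1000
Step 3: Compute L^3 = 367^3 = 49430863
Step 4: k = 170000 * 36 * 1000 / (4 * 49430863)
k = 30.9523 uN/um


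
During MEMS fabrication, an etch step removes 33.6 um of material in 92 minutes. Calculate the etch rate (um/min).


Step 1: Etch rate = depth / time
Step 2: rate = 33.6 / 92
rate = 0.365 um/min


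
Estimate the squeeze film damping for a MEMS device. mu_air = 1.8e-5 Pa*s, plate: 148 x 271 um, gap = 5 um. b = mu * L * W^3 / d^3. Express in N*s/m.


Step 1: Convert to SI.
L = 148e-6 m, W = 271e-6 m, d = 5e-6 m
Step 2: W^3 = (271e-6)^3 = 1.99e-11 m^3
Step 3: d^3 = (5e-6)^3 = 1.25e-16 m^3
Step 4: b = 1.8e-5 * 148e-6 * 1.99e-11 / 1.25e-16
b = 4.24e-04 N*s/m


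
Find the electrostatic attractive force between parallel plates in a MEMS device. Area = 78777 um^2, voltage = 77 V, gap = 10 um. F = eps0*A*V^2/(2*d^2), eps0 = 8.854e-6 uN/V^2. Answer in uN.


Step 1: Identify parameters.
eps0 = 8.854e-6 uN/V^2, A = 78777 um^2, V = 77 V, d = 10 um
Step 2: Compute V^2 = 77^2 = 5929
Step 3: Compute d^2 = 10^2 = 100
Step 4: F = 0.5 * 8.854e-6 * 78777 * 5929 / 100
F = 20.677 uN


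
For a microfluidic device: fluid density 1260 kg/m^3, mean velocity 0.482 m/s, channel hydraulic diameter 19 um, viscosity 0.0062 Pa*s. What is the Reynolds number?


Step 1: Convert Dh to meters: Dh = 19e-6 m
Step 2: Re = rho * v * Dh / mu
Re = 1260 * 0.482 * 19e-6 / 0.0062
Re = 1.861


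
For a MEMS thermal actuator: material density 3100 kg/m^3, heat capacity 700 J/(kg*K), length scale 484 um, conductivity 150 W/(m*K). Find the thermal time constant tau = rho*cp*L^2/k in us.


Step 1: Convert L to m: L = 484e-6 m
Step 2: L^2 = (484e-6)^2 = 2.34256e-07 m^2
Step 3: tau = 3100 * 700 * 2.34256e-07 / 150 = 3.38890347e-03 s
Step 4: Convert to microseconds (multiply by 1e6).
tau = 3388.903 us


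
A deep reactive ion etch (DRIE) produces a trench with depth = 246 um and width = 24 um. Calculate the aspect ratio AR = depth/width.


Step 1: AR = depth / width
Step 2: AR = 246 / 24
AR = 10.3


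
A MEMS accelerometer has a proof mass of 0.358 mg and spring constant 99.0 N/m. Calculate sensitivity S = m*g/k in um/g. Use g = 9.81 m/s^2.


Step 1: Convert mass: m = 0.358 mg = 3.58e-07 kg
Step 2: S = m * g / k = 3.58e-07 * 9.81 / 99.0
Step 3: S = 3.55e-08 m/g
Step 4: Convert to um/g: S = 0.035 um/g


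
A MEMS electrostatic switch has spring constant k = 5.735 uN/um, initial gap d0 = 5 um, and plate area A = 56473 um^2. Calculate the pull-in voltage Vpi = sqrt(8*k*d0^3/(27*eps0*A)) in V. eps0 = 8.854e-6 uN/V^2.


Step 1: Compute numerator: 8 * k * d0^3 = 8 * 5.735 * 5^3 = 5735.0
Step 2: Compute denominator: 27 * eps0 * A = 27 * 8.854e-6 * 56473 = 13.500322
Step 3: Vpi = sqrt(5735.0 / 13.500322)
Vpi = 20.61 V


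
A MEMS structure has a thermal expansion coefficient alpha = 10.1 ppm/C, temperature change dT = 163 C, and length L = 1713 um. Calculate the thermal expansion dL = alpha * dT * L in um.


Step 1: Convert CTE: alpha = 10.1 ppm/C = 10.1e-6 /C
Step 2: dL = 10.1e-6 * 163 * 1713
dL = 2.8201 um


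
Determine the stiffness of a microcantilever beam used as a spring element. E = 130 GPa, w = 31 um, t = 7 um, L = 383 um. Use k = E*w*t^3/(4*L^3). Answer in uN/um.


Step 1: Convert E to consistent units (1 GPa = 1000 uN/um^2).
E = 130 GPa = 130000 uN/um^2
Step 2: Compute t^3 = 7^3 = 343
Step 3: Compute L^3 = 383^3 = 56181887
Step 4: k = 130000 * 31 * 343 / (4 * 56181887)
k = 6.151 uN/um


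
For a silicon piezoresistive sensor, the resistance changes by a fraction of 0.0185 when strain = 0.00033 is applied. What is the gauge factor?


Step 1: Identify values.
dR/R = 0.0185, strain = 0.00033
Step 2: GF = (dR/R) / strain = 0.0185 / 0.00033
GF = 56.1


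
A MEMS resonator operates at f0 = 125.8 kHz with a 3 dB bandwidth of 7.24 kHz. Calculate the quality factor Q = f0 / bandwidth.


Step 1: Q = f0 / bandwidth
Step 2: Q = 125.8 / 7.24
Q = 17.4


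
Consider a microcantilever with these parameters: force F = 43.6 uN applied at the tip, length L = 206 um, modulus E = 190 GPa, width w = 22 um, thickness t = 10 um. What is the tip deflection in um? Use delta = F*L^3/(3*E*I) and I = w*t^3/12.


Step 1: Calculate the second moment of area.
I = w * t^3 / 12 = 22 * 10^3 / 12 = 1833.3333 um^4
Step 2: Convert E to consistent units (1 GPa = 1000 uN/um^2).
E = 190 GPa = 190000 uN/um^2
Step 3: Calculate tip deflection.
delta = F * L^3 / (3 * E * I)
delta = 43.6 * 206^3 / (3 * 190000 * 1833.3333)
delta = 0.3647 um


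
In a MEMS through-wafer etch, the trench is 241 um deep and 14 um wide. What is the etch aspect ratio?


Step 1: AR = depth / width
Step 2: AR = 241 / 14
AR = 17.2


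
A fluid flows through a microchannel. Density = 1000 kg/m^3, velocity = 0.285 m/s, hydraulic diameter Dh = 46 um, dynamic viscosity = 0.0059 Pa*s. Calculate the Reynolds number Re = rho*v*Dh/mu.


Step 1: Convert Dh to meters: Dh = 46e-6 m
Step 2: Re = rho * v * Dh / mu
Re = 1000 * 0.285 * 46e-6 / 0.0059
Re = 2.222


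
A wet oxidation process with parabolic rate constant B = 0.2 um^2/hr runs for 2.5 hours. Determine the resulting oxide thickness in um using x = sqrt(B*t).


Step 1: Compute B*t = 0.2 * 2.5 = 0.5
Step 2: x = sqrt(0.5)
x = 0.707 um
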